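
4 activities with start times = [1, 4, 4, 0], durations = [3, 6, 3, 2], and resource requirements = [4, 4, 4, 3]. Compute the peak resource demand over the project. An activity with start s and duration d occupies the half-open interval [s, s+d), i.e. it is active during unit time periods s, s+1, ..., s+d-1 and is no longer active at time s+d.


Each activity i is active on [start_i, start_i + duration_i).
Compute total resource usage per time slot:
  t=0: active resources = [3], total = 3
  t=1: active resources = [4, 3], total = 7
  t=2: active resources = [4], total = 4
  t=3: active resources = [4], total = 4
  t=4: active resources = [4, 4], total = 8
  t=5: active resources = [4, 4], total = 8
  t=6: active resources = [4, 4], total = 8
  t=7: active resources = [4], total = 4
  t=8: active resources = [4], total = 4
  t=9: active resources = [4], total = 4
Peak resource demand = 8

8


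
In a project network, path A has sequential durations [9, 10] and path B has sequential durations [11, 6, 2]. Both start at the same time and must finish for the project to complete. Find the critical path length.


Path A total = 9 + 10 = 19
Path B total = 11 + 6 + 2 = 19
Critical path = longest path = max(19, 19) = 19

19


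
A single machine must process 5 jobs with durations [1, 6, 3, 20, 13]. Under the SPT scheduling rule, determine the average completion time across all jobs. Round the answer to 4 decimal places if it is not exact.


Sort jobs by processing time (SPT order): [1, 3, 6, 13, 20]
Compute completion times sequentially:
  Job 1: processing = 1, completes at 1
  Job 2: processing = 3, completes at 4
  Job 3: processing = 6, completes at 10
  Job 4: processing = 13, completes at 23
  Job 5: processing = 20, completes at 43
Sum of completion times = 81
Average completion time = 81/5 = 16.2

16.2


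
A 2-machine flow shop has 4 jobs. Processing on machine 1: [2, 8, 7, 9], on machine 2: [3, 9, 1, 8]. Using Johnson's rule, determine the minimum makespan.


Apply Johnson's rule:
  Group 1 (a <= b): [(1, 2, 3), (2, 8, 9)]
  Group 2 (a > b): [(4, 9, 8), (3, 7, 1)]
Optimal job order: [1, 2, 4, 3]
Schedule:
  Job 1: M1 done at 2, M2 done at 5
  Job 2: M1 done at 10, M2 done at 19
  Job 4: M1 done at 19, M2 done at 27
  Job 3: M1 done at 26, M2 done at 28
Makespan = 28

28


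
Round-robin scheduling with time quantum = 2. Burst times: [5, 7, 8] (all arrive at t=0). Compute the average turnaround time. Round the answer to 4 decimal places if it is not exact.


Time quantum = 2
Execution trace:
  J1 runs 2 units, time = 2
  J2 runs 2 units, time = 4
  J3 runs 2 units, time = 6
  J1 runs 2 units, time = 8
  J2 runs 2 units, time = 10
  J3 runs 2 units, time = 12
  J1 runs 1 units, time = 13
  J2 runs 2 units, time = 15
  J3 runs 2 units, time = 17
  J2 runs 1 units, time = 18
  J3 runs 2 units, time = 20
Finish times: [13, 18, 20]
Average turnaround = 51/3 = 17.0

17.0


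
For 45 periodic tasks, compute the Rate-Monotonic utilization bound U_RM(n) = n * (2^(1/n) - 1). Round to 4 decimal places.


Compute 2^(1/45) = 1.0155225125
Subtract 1: 1.0155225125 - 1 = 0.0155225125
Multiply by n: 45 * 0.0155225125 = 0.6985130625
Round to 4 dp: 0.6985

0.6985


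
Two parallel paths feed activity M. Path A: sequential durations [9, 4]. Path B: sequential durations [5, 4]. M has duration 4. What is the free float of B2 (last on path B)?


ES(B2) = sum of predecessors on chain B = 5
EF(B2) = ES + duration = 5 + 4 = 9
Successor of B2 is M. ES(M) = max(sum(A), sum(B)) = max(13, 9) = 13
Free float = ES(successor) - EF(current) = 13 - 9 = 4

4


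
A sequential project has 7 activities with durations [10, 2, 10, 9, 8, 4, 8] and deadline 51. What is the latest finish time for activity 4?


LF(activity 4) = deadline - sum of successor durations
Successors: activities 5 through 7 with durations [8, 4, 8]
Sum of successor durations = 20
LF = 51 - 20 = 31

31


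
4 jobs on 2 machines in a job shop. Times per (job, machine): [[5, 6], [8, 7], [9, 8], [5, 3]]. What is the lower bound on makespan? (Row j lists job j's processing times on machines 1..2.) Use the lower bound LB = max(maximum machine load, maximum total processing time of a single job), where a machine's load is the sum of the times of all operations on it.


Machine loads:
  Machine 1: 5 + 8 + 9 + 5 = 27
  Machine 2: 6 + 7 + 8 + 3 = 24
Max machine load = 27
Job totals:
  Job 1: 11
  Job 2: 15
  Job 3: 17
  Job 4: 8
Max job total = 17
Lower bound = max(27, 17) = 27

27


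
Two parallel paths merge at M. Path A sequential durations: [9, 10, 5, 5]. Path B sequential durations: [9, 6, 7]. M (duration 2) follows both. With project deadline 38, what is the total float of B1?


Forward pass: ES(B1) = sum of predecessors on chain B = 0
EF = ES + duration = 0 + 9 = 9
Backward pass: LF(M) = deadline = 38; LS(M) = 38 - 2 = 36
LF(B1) = LS(M) - sum(successors on chain B) = 36 - 13 = 23
LS = LF - duration = 23 - 9 = 14
Total float = LS - ES = 14 - 0 = 14

14


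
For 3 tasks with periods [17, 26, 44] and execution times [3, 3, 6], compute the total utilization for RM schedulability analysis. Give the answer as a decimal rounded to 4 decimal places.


Compute individual utilizations (exact fractions):
  Task 1: C/T = 3/17 (approx. 0.1765)
  Task 2: C/T = 3/26 (approx. 0.1154)
  Task 3: C/T = 6/44 = 3/22 (approx. 0.1364)
Total utilization U = 3/17 + 3/26 + 3/22 = 1041/2431
Rounded to 4 decimal places: U = 0.4282
RM (Liu & Layland) bound for 3 tasks = 0.779763; compare with U = 1041/2431 (approx. 0.428219)
U <= bound, so schedulable by RM sufficient condition.

0.4282


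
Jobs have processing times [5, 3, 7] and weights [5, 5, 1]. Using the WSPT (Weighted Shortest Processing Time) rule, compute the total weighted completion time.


Compute p/w ratios and sort ascending (WSPT): [(3, 5), (5, 5), (7, 1)]
Compute weighted completion times:
  Job (p=3,w=5): C=3, w*C=5*3=15
  Job (p=5,w=5): C=8, w*C=5*8=40
  Job (p=7,w=1): C=15, w*C=1*15=15
Total weighted completion time = 70

70


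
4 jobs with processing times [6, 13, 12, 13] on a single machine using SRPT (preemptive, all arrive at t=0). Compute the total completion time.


Since all jobs arrive at t=0, SRPT equals SPT ordering.
SPT order: [6, 12, 13, 13]
Completion times:
  Job 1: p=6, C=6
  Job 2: p=12, C=18
  Job 3: p=13, C=31
  Job 4: p=13, C=44
Total completion time = 6 + 18 + 31 + 44 = 99

99


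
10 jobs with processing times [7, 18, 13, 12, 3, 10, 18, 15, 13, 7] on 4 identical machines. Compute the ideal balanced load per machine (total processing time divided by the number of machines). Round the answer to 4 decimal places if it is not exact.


Total processing time = 7 + 18 + 13 + 12 + 3 + 10 + 18 + 15 + 13 + 7 = 116
Number of machines = 4
Ideal balanced load = 116 / 4 = 29.0

29.0


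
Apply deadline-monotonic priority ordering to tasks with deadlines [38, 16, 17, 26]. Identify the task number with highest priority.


Sort tasks by relative deadline (ascending):
  Task 2: deadline = 16
  Task 3: deadline = 17
  Task 4: deadline = 26
  Task 1: deadline = 38
Priority order (highest first): [2, 3, 4, 1]
Highest priority task = 2

2


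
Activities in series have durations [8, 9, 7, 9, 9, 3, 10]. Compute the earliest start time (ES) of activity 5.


Activity 5 starts after activities 1 through 4 complete.
Predecessor durations: [8, 9, 7, 9]
ES = 8 + 9 + 7 + 9 = 33

33


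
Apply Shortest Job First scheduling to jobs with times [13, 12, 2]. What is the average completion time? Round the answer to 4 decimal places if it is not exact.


SJF order (ascending): [2, 12, 13]
Completion times:
  Job 1: burst=2, C=2
  Job 2: burst=12, C=14
  Job 3: burst=13, C=27
Average completion = 43/3 = 14.3333

14.3333


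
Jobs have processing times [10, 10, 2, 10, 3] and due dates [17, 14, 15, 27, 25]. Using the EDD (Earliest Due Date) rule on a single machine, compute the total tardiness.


Sort by due date (EDD order): [(10, 14), (2, 15), (10, 17), (3, 25), (10, 27)]
Compute completion times and tardiness:
  Job 1: p=10, d=14, C=10, tardiness=max(0,10-14)=0
  Job 2: p=2, d=15, C=12, tardiness=max(0,12-15)=0
  Job 3: p=10, d=17, C=22, tardiness=max(0,22-17)=5
  Job 4: p=3, d=25, C=25, tardiness=max(0,25-25)=0
  Job 5: p=10, d=27, C=35, tardiness=max(0,35-27)=8
Total tardiness = 13

13


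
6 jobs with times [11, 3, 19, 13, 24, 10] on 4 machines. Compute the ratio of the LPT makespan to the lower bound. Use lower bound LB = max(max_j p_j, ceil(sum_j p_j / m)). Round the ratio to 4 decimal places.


LPT order: [24, 19, 13, 11, 10, 3]
Machine loads after assignment: [24, 19, 16, 21]
LPT makespan = 24
Lower bound = max(max_job, ceil(total/4)) = max(24, 20) = 24
Ratio = 24 / 24 = 1.0

1.0


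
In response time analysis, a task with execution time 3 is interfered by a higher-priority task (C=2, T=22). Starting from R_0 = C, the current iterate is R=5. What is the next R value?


R_next = C + ceil(R_prev / T_hp) * C_hp
ceil(5 / 22) = ceil(0.2273) = 1
Interference = 1 * 2 = 2
R_next = 3 + 2 = 5
R_next = R_prev, so the iteration has converged (response time = 5).

5


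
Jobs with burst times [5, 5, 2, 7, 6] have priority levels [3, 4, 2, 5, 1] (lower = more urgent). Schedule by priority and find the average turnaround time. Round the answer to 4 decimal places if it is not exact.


Sort by priority (ascending = highest first):
Order: [(1, 6), (2, 2), (3, 5), (4, 5), (5, 7)]
Completion times:
  Priority 1, burst=6, C=6
  Priority 2, burst=2, C=8
  Priority 3, burst=5, C=13
  Priority 4, burst=5, C=18
  Priority 5, burst=7, C=25
Average turnaround = 70/5 = 14.0

14.0


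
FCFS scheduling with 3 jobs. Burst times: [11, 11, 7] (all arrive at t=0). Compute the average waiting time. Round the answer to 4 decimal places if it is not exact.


FCFS order (as given): [11, 11, 7]
Waiting times:
  Job 1: wait = 0
  Job 2: wait = 11
  Job 3: wait = 22
Sum of waiting times = 33
Average waiting time = 33/3 = 11.0

11.0


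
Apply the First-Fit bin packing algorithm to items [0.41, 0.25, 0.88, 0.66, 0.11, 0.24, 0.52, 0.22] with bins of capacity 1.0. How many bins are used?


Place items sequentially using First-Fit:
  Item 0.41 -> new Bin 1
  Item 0.25 -> Bin 1 (now 0.66)
  Item 0.88 -> new Bin 2
  Item 0.66 -> new Bin 3
  Item 0.11 -> Bin 1 (now 0.77)
  Item 0.24 -> Bin 3 (now 0.9)
  Item 0.52 -> new Bin 4
  Item 0.22 -> Bin 1 (now 0.99)
Total bins used = 4

4


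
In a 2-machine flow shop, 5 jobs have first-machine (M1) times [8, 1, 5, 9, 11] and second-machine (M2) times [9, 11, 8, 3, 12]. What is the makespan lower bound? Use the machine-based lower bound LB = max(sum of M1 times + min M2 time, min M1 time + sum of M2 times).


LB1 = sum(M1 times) + min(M2 times) = 34 + 3 = 37
LB2 = min(M1 times) + sum(M2 times) = 1 + 43 = 44
Lower bound = max(LB1, LB2) = max(37, 44) = 44

44


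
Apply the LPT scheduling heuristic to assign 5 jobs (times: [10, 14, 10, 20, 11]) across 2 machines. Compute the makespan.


Sort jobs in decreasing order (LPT): [20, 14, 11, 10, 10]
Assign each job to the least loaded machine:
  Machine 1: jobs [20, 10], load = 30
  Machine 2: jobs [14, 11, 10], load = 35
Makespan = max load = 35

35


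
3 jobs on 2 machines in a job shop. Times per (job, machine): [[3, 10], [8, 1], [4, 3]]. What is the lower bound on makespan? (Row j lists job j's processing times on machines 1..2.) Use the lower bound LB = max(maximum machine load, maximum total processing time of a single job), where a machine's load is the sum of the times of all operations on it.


Machine loads:
  Machine 1: 3 + 8 + 4 = 15
  Machine 2: 10 + 1 + 3 = 14
Max machine load = 15
Job totals:
  Job 1: 13
  Job 2: 9
  Job 3: 7
Max job total = 13
Lower bound = max(15, 13) = 15

15


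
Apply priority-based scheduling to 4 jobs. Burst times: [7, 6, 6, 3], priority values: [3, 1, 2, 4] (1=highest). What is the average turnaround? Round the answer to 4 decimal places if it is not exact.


Sort by priority (ascending = highest first):
Order: [(1, 6), (2, 6), (3, 7), (4, 3)]
Completion times:
  Priority 1, burst=6, C=6
  Priority 2, burst=6, C=12
  Priority 3, burst=7, C=19
  Priority 4, burst=3, C=22
Average turnaround = 59/4 = 14.75

14.75


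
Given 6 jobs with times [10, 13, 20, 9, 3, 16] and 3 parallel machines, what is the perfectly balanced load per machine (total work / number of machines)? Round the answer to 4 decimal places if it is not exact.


Total processing time = 10 + 13 + 20 + 9 + 3 + 16 = 71
Number of machines = 3
Ideal balanced load = 71 / 3 = 23.6667

23.6667


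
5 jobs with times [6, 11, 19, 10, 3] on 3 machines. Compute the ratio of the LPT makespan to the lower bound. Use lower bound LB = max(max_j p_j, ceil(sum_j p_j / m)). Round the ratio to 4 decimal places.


LPT order: [19, 11, 10, 6, 3]
Machine loads after assignment: [19, 14, 16]
LPT makespan = 19
Lower bound = max(max_job, ceil(total/3)) = max(19, 17) = 19
Ratio = 19 / 19 = 1.0

1.0


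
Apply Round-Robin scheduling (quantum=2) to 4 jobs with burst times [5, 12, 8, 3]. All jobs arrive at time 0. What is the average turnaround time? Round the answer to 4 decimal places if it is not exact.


Time quantum = 2
Execution trace:
  J1 runs 2 units, time = 2
  J2 runs 2 units, time = 4
  J3 runs 2 units, time = 6
  J4 runs 2 units, time = 8
  J1 runs 2 units, time = 10
  J2 runs 2 units, time = 12
  J3 runs 2 units, time = 14
  J4 runs 1 units, time = 15
  J1 runs 1 units, time = 16
  J2 runs 2 units, time = 18
  J3 runs 2 units, time = 20
  J2 runs 2 units, time = 22
  J3 runs 2 units, time = 24
  J2 runs 2 units, time = 26
  J2 runs 2 units, time = 28
Finish times: [16, 28, 24, 15]
Average turnaround = 83/4 = 20.75

20.75


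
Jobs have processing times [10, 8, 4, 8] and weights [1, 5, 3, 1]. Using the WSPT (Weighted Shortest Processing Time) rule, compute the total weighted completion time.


Compute p/w ratios and sort ascending (WSPT): [(4, 3), (8, 5), (8, 1), (10, 1)]
Compute weighted completion times:
  Job (p=4,w=3): C=4, w*C=3*4=12
  Job (p=8,w=5): C=12, w*C=5*12=60
  Job (p=8,w=1): C=20, w*C=1*20=20
  Job (p=10,w=1): C=30, w*C=1*30=30
Total weighted completion time = 122

122


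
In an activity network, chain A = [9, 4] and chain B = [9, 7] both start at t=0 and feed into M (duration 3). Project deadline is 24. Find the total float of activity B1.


Forward pass: ES(B1) = sum of predecessors on chain B = 0
EF = ES + duration = 0 + 9 = 9
Backward pass: LF(M) = deadline = 24; LS(M) = 24 - 3 = 21
LF(B1) = LS(M) - sum(successors on chain B) = 21 - 7 = 14
LS = LF - duration = 14 - 9 = 5
Total float = LS - ES = 5 - 0 = 5

5


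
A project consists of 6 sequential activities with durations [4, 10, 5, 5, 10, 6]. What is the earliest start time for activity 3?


Activity 3 starts after activities 1 through 2 complete.
Predecessor durations: [4, 10]
ES = 4 + 10 = 14

14


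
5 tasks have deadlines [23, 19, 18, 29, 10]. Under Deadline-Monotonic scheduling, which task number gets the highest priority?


Sort tasks by relative deadline (ascending):
  Task 5: deadline = 10
  Task 3: deadline = 18
  Task 2: deadline = 19
  Task 1: deadline = 23
  Task 4: deadline = 29
Priority order (highest first): [5, 3, 2, 1, 4]
Highest priority task = 5

5


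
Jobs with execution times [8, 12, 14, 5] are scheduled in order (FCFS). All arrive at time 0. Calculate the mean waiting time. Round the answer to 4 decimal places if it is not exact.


FCFS order (as given): [8, 12, 14, 5]
Waiting times:
  Job 1: wait = 0
  Job 2: wait = 8
  Job 3: wait = 20
  Job 4: wait = 34
Sum of waiting times = 62
Average waiting time = 62/4 = 15.5

15.5


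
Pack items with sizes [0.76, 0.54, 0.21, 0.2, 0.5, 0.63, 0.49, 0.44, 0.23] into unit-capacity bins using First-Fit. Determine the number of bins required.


Place items sequentially using First-Fit:
  Item 0.76 -> new Bin 1
  Item 0.54 -> new Bin 2
  Item 0.21 -> Bin 1 (now 0.97)
  Item 0.2 -> Bin 2 (now 0.74)
  Item 0.5 -> new Bin 3
  Item 0.63 -> new Bin 4
  Item 0.49 -> Bin 3 (now 0.99)
  Item 0.44 -> new Bin 5
  Item 0.23 -> Bin 2 (now 0.97)
Total bins used = 5

5


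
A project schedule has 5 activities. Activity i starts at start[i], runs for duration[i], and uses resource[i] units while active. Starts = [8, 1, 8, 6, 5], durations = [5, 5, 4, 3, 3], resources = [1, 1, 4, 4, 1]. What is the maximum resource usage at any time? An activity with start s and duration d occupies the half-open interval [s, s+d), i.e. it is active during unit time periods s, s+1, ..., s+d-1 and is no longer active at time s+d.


Each activity i is active on [start_i, start_i + duration_i).
Compute total resource usage per time slot:
  t=0: active resources = [], total = 0
  t=1: active resources = [1], total = 1
  t=2: active resources = [1], total = 1
  t=3: active resources = [1], total = 1
  t=4: active resources = [1], total = 1
  t=5: active resources = [1, 1], total = 2
  t=6: active resources = [4, 1], total = 5
  t=7: active resources = [4, 1], total = 5
  t=8: active resources = [1, 4, 4], total = 9
  t=9: active resources = [1, 4], total = 5
  t=10: active resources = [1, 4], total = 5
  t=11: active resources = [1, 4], total = 5
  t=12: active resources = [1], total = 1
Peak resource demand = 9

9


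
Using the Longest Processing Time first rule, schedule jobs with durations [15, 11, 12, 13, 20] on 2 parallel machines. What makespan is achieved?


Sort jobs in decreasing order (LPT): [20, 15, 13, 12, 11]
Assign each job to the least loaded machine:
  Machine 1: jobs [20, 12], load = 32
  Machine 2: jobs [15, 13, 11], load = 39
Makespan = max load = 39

39


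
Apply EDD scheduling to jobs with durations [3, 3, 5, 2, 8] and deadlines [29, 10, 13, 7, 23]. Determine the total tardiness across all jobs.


Sort by due date (EDD order): [(2, 7), (3, 10), (5, 13), (8, 23), (3, 29)]
Compute completion times and tardiness:
  Job 1: p=2, d=7, C=2, tardiness=max(0,2-7)=0
  Job 2: p=3, d=10, C=5, tardiness=max(0,5-10)=0
  Job 3: p=5, d=13, C=10, tardiness=max(0,10-13)=0
  Job 4: p=8, d=23, C=18, tardiness=max(0,18-23)=0
  Job 5: p=3, d=29, C=21, tardiness=max(0,21-29)=0
Total tardiness = 0

0


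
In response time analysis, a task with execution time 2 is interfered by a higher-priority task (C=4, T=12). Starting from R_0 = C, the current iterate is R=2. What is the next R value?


R_next = C + ceil(R_prev / T_hp) * C_hp
ceil(2 / 12) = ceil(0.1667) = 1
Interference = 1 * 4 = 4
R_next = 2 + 4 = 6

6


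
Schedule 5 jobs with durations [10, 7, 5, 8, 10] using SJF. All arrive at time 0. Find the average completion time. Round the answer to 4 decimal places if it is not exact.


SJF order (ascending): [5, 7, 8, 10, 10]
Completion times:
  Job 1: burst=5, C=5
  Job 2: burst=7, C=12
  Job 3: burst=8, C=20
  Job 4: burst=10, C=30
  Job 5: burst=10, C=40
Average completion = 107/5 = 21.4

21.4


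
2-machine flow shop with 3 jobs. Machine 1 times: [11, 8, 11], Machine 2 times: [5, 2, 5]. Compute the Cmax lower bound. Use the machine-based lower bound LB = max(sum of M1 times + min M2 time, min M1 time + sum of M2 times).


LB1 = sum(M1 times) + min(M2 times) = 30 + 2 = 32
LB2 = min(M1 times) + sum(M2 times) = 8 + 12 = 20
Lower bound = max(LB1, LB2) = max(32, 20) = 32

32


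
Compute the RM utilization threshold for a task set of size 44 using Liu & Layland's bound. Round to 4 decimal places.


Compute 2^(1/44) = 1.0158780831
Subtract 1: 1.0158780831 - 1 = 0.0158780831
Multiply by n: 44 * 0.0158780831 = 0.6986356564
Round to 4 dp: 0.6986

0.6986


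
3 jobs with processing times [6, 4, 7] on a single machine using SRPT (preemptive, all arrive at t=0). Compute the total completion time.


Since all jobs arrive at t=0, SRPT equals SPT ordering.
SPT order: [4, 6, 7]
Completion times:
  Job 1: p=4, C=4
  Job 2: p=6, C=10
  Job 3: p=7, C=17
Total completion time = 4 + 10 + 17 = 31

31


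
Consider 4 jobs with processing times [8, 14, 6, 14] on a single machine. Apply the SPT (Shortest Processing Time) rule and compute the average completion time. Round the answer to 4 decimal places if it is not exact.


Sort jobs by processing time (SPT order): [6, 8, 14, 14]
Compute completion times sequentially:
  Job 1: processing = 6, completes at 6
  Job 2: processing = 8, completes at 14
  Job 3: processing = 14, completes at 28
  Job 4: processing = 14, completes at 42
Sum of completion times = 90
Average completion time = 90/4 = 22.5

22.5


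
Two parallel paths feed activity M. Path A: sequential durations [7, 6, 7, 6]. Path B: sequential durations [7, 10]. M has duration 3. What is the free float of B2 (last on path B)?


ES(B2) = sum of predecessors on chain B = 7
EF(B2) = ES + duration = 7 + 10 = 17
Successor of B2 is M. ES(M) = max(sum(A), sum(B)) = max(26, 17) = 26
Free float = ES(successor) - EF(current) = 26 - 17 = 9

9


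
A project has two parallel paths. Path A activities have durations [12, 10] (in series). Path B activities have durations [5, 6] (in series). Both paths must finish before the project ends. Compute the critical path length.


Path A total = 12 + 10 = 22
Path B total = 5 + 6 = 11
Critical path = longest path = max(22, 11) = 22

22


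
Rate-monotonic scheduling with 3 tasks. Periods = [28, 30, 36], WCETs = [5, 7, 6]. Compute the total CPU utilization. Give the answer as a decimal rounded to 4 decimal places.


Compute individual utilizations (exact fractions):
  Task 1: C/T = 5/28 (approx. 0.1786)
  Task 2: C/T = 7/30 (approx. 0.2333)
  Task 3: C/T = 6/36 = 1/6 (approx. 0.1667)
Total utilization U = 5/28 + 7/30 + 1/6 = 81/140
Rounded to 4 decimal places: U = 0.5786
RM (Liu & Layland) bound for 3 tasks = 0.779763; compare with U = 81/140 (approx. 0.578571)
U <= bound, so schedulable by RM sufficient condition.

0.5786


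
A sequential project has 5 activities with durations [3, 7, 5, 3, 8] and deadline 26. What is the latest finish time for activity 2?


LF(activity 2) = deadline - sum of successor durations
Successors: activities 3 through 5 with durations [5, 3, 8]
Sum of successor durations = 16
LF = 26 - 16 = 10

10


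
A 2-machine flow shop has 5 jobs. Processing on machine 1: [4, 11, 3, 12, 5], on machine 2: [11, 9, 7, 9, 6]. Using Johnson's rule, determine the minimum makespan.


Apply Johnson's rule:
  Group 1 (a <= b): [(3, 3, 7), (1, 4, 11), (5, 5, 6)]
  Group 2 (a > b): [(2, 11, 9), (4, 12, 9)]
Optimal job order: [3, 1, 5, 2, 4]
Schedule:
  Job 3: M1 done at 3, M2 done at 10
  Job 1: M1 done at 7, M2 done at 21
  Job 5: M1 done at 12, M2 done at 27
  Job 2: M1 done at 23, M2 done at 36
  Job 4: M1 done at 35, M2 done at 45
Makespan = 45

45


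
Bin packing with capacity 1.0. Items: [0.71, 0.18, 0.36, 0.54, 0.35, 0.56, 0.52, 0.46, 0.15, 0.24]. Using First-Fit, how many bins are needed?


Place items sequentially using First-Fit:
  Item 0.71 -> new Bin 1
  Item 0.18 -> Bin 1 (now 0.89)
  Item 0.36 -> new Bin 2
  Item 0.54 -> Bin 2 (now 0.9)
  Item 0.35 -> new Bin 3
  Item 0.56 -> Bin 3 (now 0.91)
  Item 0.52 -> new Bin 4
  Item 0.46 -> Bin 4 (now 0.98)
  Item 0.15 -> new Bin 5
  Item 0.24 -> Bin 5 (now 0.39)
Total bins used = 5

5


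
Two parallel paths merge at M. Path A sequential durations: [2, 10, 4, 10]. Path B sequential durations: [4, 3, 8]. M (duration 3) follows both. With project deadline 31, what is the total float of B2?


Forward pass: ES(B2) = sum of predecessors on chain B = 4
EF = ES + duration = 4 + 3 = 7
Backward pass: LF(M) = deadline = 31; LS(M) = 31 - 3 = 28
LF(B2) = LS(M) - sum(successors on chain B) = 28 - 8 = 20
LS = LF - duration = 20 - 3 = 17
Total float = LS - ES = 17 - 4 = 13

13


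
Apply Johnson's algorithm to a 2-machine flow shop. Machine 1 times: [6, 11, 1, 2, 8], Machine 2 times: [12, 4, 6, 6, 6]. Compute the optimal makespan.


Apply Johnson's rule:
  Group 1 (a <= b): [(3, 1, 6), (4, 2, 6), (1, 6, 12)]
  Group 2 (a > b): [(5, 8, 6), (2, 11, 4)]
Optimal job order: [3, 4, 1, 5, 2]
Schedule:
  Job 3: M1 done at 1, M2 done at 7
  Job 4: M1 done at 3, M2 done at 13
  Job 1: M1 done at 9, M2 done at 25
  Job 5: M1 done at 17, M2 done at 31
  Job 2: M1 done at 28, M2 done at 35
Makespan = 35

35


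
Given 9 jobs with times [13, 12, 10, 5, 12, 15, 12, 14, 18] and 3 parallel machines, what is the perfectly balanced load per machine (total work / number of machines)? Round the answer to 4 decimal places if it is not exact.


Total processing time = 13 + 12 + 10 + 5 + 12 + 15 + 12 + 14 + 18 = 111
Number of machines = 3
Ideal balanced load = 111 / 3 = 37.0

37.0


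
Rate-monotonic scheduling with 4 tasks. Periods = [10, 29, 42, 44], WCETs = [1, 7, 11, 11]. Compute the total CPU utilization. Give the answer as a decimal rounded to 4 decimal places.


Compute individual utilizations (exact fractions):
  Task 1: C/T = 1/10 (approx. 0.1)
  Task 2: C/T = 7/29 (approx. 0.2414)
  Task 3: C/T = 11/42 (approx. 0.2619)
  Task 4: C/T = 11/44 = 1/4 (approx. 0.25)
Total utilization U = 1/10 + 7/29 + 11/42 + 1/4 = 10393/12180
Rounded to 4 decimal places: U = 0.8533
RM (Liu & Layland) bound for 4 tasks = 0.756828; compare with U = 10393/12180 (approx. 0.853284)
bound < U <= 1, so the RM sufficient condition is not met (inconclusive; an exact test such as response-time analysis is needed).

0.8533


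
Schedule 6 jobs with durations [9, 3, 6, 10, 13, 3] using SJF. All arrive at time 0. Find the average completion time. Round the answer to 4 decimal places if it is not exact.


SJF order (ascending): [3, 3, 6, 9, 10, 13]
Completion times:
  Job 1: burst=3, C=3
  Job 2: burst=3, C=6
  Job 3: burst=6, C=12
  Job 4: burst=9, C=21
  Job 5: burst=10, C=31
  Job 6: burst=13, C=44
Average completion = 117/6 = 19.5

19.5


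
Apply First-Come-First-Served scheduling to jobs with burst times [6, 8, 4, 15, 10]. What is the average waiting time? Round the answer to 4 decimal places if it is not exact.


FCFS order (as given): [6, 8, 4, 15, 10]
Waiting times:
  Job 1: wait = 0
  Job 2: wait = 6
  Job 3: wait = 14
  Job 4: wait = 18
  Job 5: wait = 33
Sum of waiting times = 71
Average waiting time = 71/5 = 14.2

14.2


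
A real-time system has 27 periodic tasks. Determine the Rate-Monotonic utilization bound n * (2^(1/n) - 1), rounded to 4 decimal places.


Compute 2^(1/27) = 1.0260044847
Subtract 1: 1.0260044847 - 1 = 0.0260044847
Multiply by n: 27 * 0.0260044847 = 0.7021210869
Round to 4 dp: 0.7021

0.7021


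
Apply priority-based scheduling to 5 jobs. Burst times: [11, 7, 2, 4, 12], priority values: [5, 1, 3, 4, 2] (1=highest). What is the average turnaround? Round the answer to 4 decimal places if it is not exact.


Sort by priority (ascending = highest first):
Order: [(1, 7), (2, 12), (3, 2), (4, 4), (5, 11)]
Completion times:
  Priority 1, burst=7, C=7
  Priority 2, burst=12, C=19
  Priority 3, burst=2, C=21
  Priority 4, burst=4, C=25
  Priority 5, burst=11, C=36
Average turnaround = 108/5 = 21.6

21.6


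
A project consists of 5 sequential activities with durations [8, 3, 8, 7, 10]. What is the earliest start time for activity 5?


Activity 5 starts after activities 1 through 4 complete.
Predecessor durations: [8, 3, 8, 7]
ES = 8 + 3 + 8 + 7 = 26

26


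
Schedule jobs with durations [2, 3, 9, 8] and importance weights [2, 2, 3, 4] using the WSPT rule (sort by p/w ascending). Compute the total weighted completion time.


Compute p/w ratios and sort ascending (WSPT): [(2, 2), (3, 2), (8, 4), (9, 3)]
Compute weighted completion times:
  Job (p=2,w=2): C=2, w*C=2*2=4
  Job (p=3,w=2): C=5, w*C=2*5=10
  Job (p=8,w=4): C=13, w*C=4*13=52
  Job (p=9,w=3): C=22, w*C=3*22=66
Total weighted completion time = 132

132


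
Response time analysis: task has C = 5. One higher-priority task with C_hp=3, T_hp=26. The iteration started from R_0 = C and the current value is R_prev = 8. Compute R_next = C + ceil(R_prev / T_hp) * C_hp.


R_next = C + ceil(R_prev / T_hp) * C_hp
ceil(8 / 26) = ceil(0.3077) = 1
Interference = 1 * 3 = 3
R_next = 5 + 3 = 8
R_next = R_prev, so the iteration has converged (response time = 8).

8


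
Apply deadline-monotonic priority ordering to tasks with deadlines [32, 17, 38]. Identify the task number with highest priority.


Sort tasks by relative deadline (ascending):
  Task 2: deadline = 17
  Task 1: deadline = 32
  Task 3: deadline = 38
Priority order (highest first): [2, 1, 3]
Highest priority task = 2

2


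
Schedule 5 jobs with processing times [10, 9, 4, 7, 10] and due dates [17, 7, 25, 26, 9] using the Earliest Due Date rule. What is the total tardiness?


Sort by due date (EDD order): [(9, 7), (10, 9), (10, 17), (4, 25), (7, 26)]
Compute completion times and tardiness:
  Job 1: p=9, d=7, C=9, tardiness=max(0,9-7)=2
  Job 2: p=10, d=9, C=19, tardiness=max(0,19-9)=10
  Job 3: p=10, d=17, C=29, tardiness=max(0,29-17)=12
  Job 4: p=4, d=25, C=33, tardiness=max(0,33-25)=8
  Job 5: p=7, d=26, C=40, tardiness=max(0,40-26)=14
Total tardiness = 46

46


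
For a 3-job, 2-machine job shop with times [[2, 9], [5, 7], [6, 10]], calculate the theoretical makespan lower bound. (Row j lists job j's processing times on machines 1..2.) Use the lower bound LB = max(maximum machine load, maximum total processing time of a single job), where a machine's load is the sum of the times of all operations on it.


Machine loads:
  Machine 1: 2 + 5 + 6 = 13
  Machine 2: 9 + 7 + 10 = 26
Max machine load = 26
Job totals:
  Job 1: 11
  Job 2: 12
  Job 3: 16
Max job total = 16
Lower bound = max(26, 16) = 26

26


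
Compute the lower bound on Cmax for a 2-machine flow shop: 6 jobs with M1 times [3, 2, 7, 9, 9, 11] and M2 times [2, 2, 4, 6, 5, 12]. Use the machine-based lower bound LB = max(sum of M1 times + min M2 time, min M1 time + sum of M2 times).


LB1 = sum(M1 times) + min(M2 times) = 41 + 2 = 43
LB2 = min(M1 times) + sum(M2 times) = 2 + 31 = 33
Lower bound = max(LB1, LB2) = max(43, 33) = 43

43


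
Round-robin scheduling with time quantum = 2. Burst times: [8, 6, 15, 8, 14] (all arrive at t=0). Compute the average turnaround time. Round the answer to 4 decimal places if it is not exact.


Time quantum = 2
Execution trace:
  J1 runs 2 units, time = 2
  J2 runs 2 units, time = 4
  J3 runs 2 units, time = 6
  J4 runs 2 units, time = 8
  J5 runs 2 units, time = 10
  J1 runs 2 units, time = 12
  J2 runs 2 units, time = 14
  J3 runs 2 units, time = 16
  J4 runs 2 units, time = 18
  J5 runs 2 units, time = 20
  J1 runs 2 units, time = 22
  J2 runs 2 units, time = 24
  J3 runs 2 units, time = 26
  J4 runs 2 units, time = 28
  J5 runs 2 units, time = 30
  J1 runs 2 units, time = 32
  J3 runs 2 units, time = 34
  J4 runs 2 units, time = 36
  J5 runs 2 units, time = 38
  J3 runs 2 units, time = 40
  J5 runs 2 units, time = 42
  J3 runs 2 units, time = 44
  J5 runs 2 units, time = 46
  J3 runs 2 units, time = 48
  J5 runs 2 units, time = 50
  J3 runs 1 units, time = 51
Finish times: [32, 24, 51, 36, 50]
Average turnaround = 193/5 = 38.6

38.6


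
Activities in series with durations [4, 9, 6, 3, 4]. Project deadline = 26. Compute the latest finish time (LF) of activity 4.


LF(activity 4) = deadline - sum of successor durations
Successors: activities 5 through 5 with durations [4]
Sum of successor durations = 4
LF = 26 - 4 = 22

22


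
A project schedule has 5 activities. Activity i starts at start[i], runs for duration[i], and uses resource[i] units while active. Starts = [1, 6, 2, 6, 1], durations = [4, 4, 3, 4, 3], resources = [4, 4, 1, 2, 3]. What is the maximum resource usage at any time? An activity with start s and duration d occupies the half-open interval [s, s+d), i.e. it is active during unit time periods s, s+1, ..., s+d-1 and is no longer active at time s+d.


Each activity i is active on [start_i, start_i + duration_i).
Compute total resource usage per time slot:
  t=0: active resources = [], total = 0
  t=1: active resources = [4, 3], total = 7
  t=2: active resources = [4, 1, 3], total = 8
  t=3: active resources = [4, 1, 3], total = 8
  t=4: active resources = [4, 1], total = 5
  t=5: active resources = [], total = 0
  t=6: active resources = [4, 2], total = 6
  t=7: active resources = [4, 2], total = 6
  t=8: active resources = [4, 2], total = 6
  t=9: active resources = [4, 2], total = 6
Peak resource demand = 8

8


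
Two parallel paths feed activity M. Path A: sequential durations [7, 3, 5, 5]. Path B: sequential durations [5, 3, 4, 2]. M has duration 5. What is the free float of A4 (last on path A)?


ES(A4) = sum of predecessors on chain A = 15
EF(A4) = ES + duration = 15 + 5 = 20
Successor of A4 is M. ES(M) = max(sum(A), sum(B)) = max(20, 14) = 20
Free float = ES(successor) - EF(current) = 20 - 20 = 0

0


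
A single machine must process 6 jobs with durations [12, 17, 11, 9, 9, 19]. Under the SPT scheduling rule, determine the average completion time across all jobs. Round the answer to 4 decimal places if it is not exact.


Sort jobs by processing time (SPT order): [9, 9, 11, 12, 17, 19]
Compute completion times sequentially:
  Job 1: processing = 9, completes at 9
  Job 2: processing = 9, completes at 18
  Job 3: processing = 11, completes at 29
  Job 4: processing = 12, completes at 41
  Job 5: processing = 17, completes at 58
  Job 6: processing = 19, completes at 77
Sum of completion times = 232
Average completion time = 232/6 = 38.6667

38.6667


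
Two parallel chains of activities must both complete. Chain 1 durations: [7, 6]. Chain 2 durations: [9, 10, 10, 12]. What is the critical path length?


Path A total = 7 + 6 = 13
Path B total = 9 + 10 + 10 + 12 = 41
Critical path = longest path = max(13, 41) = 41

41


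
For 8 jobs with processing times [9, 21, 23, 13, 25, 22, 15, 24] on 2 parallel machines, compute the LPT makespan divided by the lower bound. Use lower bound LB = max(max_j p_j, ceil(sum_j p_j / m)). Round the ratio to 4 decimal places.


LPT order: [25, 24, 23, 22, 21, 15, 13, 9]
Machine loads after assignment: [77, 75]
LPT makespan = 77
Lower bound = max(max_job, ceil(total/2)) = max(25, 76) = 76
Ratio = 77 / 76 = 1.0132

1.0132


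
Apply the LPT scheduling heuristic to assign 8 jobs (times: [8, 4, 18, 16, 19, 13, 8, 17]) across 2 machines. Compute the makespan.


Sort jobs in decreasing order (LPT): [19, 18, 17, 16, 13, 8, 8, 4]
Assign each job to the least loaded machine:
  Machine 1: jobs [19, 16, 13, 4], load = 52
  Machine 2: jobs [18, 17, 8, 8], load = 51
Makespan = max load = 52

52


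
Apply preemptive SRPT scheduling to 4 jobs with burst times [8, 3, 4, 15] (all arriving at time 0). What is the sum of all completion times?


Since all jobs arrive at t=0, SRPT equals SPT ordering.
SPT order: [3, 4, 8, 15]
Completion times:
  Job 1: p=3, C=3
  Job 2: p=4, C=7
  Job 3: p=8, C=15
  Job 4: p=15, C=30
Total completion time = 3 + 7 + 15 + 30 = 55

55


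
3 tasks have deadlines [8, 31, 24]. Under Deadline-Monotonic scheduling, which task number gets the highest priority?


Sort tasks by relative deadline (ascending):
  Task 1: deadline = 8
  Task 3: deadline = 24
  Task 2: deadline = 31
Priority order (highest first): [1, 3, 2]
Highest priority task = 1

1


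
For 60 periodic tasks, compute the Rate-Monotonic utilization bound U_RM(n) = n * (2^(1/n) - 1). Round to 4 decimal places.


Compute 2^(1/60) = 1.0116194403
Subtract 1: 1.0116194403 - 1 = 0.0116194403
Multiply by n: 60 * 0.0116194403 = 0.6971664180
Round to 4 dp: 0.6972

0.6972


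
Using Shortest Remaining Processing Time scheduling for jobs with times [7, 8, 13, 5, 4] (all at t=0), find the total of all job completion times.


Since all jobs arrive at t=0, SRPT equals SPT ordering.
SPT order: [4, 5, 7, 8, 13]
Completion times:
  Job 1: p=4, C=4
  Job 2: p=5, C=9
  Job 3: p=7, C=16
  Job 4: p=8, C=24
  Job 5: p=13, C=37
Total completion time = 4 + 9 + 16 + 24 + 37 = 90

90


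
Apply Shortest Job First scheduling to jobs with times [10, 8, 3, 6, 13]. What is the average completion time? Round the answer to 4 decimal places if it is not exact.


SJF order (ascending): [3, 6, 8, 10, 13]
Completion times:
  Job 1: burst=3, C=3
  Job 2: burst=6, C=9
  Job 3: burst=8, C=17
  Job 4: burst=10, C=27
  Job 5: burst=13, C=40
Average completion = 96/5 = 19.2

19.2


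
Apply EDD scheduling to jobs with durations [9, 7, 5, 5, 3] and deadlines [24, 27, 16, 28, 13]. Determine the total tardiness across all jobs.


Sort by due date (EDD order): [(3, 13), (5, 16), (9, 24), (7, 27), (5, 28)]
Compute completion times and tardiness:
  Job 1: p=3, d=13, C=3, tardiness=max(0,3-13)=0
  Job 2: p=5, d=16, C=8, tardiness=max(0,8-16)=0
  Job 3: p=9, d=24, C=17, tardiness=max(0,17-24)=0
  Job 4: p=7, d=27, C=24, tardiness=max(0,24-27)=0
  Job 5: p=5, d=28, C=29, tardiness=max(0,29-28)=1
Total tardiness = 1

1


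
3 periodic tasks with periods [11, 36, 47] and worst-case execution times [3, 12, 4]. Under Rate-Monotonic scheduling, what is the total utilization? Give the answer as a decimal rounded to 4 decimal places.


Compute individual utilizations (exact fractions):
  Task 1: C/T = 3/11 (approx. 0.2727)
  Task 2: C/T = 12/36 = 1/3 (approx. 0.3333)
  Task 3: C/T = 4/47 (approx. 0.0851)
Total utilization U = 3/11 + 1/3 + 4/47 = 1072/1551
Rounded to 4 decimal places: U = 0.6912
RM (Liu & Layland) bound for 3 tasks = 0.779763; compare with U = 1072/1551 (approx. 0.691167)
U <= bound, so schedulable by RM sufficient condition.

0.6912


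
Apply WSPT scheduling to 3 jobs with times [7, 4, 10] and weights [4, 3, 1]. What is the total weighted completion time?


Compute p/w ratios and sort ascending (WSPT): [(4, 3), (7, 4), (10, 1)]
Compute weighted completion times:
  Job (p=4,w=3): C=4, w*C=3*4=12
  Job (p=7,w=4): C=11, w*C=4*11=44
  Job (p=10,w=1): C=21, w*C=1*21=21
Total weighted completion time = 77

77


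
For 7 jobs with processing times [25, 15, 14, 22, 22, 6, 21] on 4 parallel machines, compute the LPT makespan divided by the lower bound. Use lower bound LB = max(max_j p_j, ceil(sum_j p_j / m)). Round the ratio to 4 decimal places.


LPT order: [25, 22, 22, 21, 15, 14, 6]
Machine loads after assignment: [25, 36, 28, 36]
LPT makespan = 36
Lower bound = max(max_job, ceil(total/4)) = max(25, 32) = 32
Ratio = 36 / 32 = 1.125

1.125


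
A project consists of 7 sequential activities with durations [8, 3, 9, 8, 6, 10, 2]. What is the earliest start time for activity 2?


Activity 2 starts after activities 1 through 1 complete.
Predecessor durations: [8]
ES = 8 = 8

8


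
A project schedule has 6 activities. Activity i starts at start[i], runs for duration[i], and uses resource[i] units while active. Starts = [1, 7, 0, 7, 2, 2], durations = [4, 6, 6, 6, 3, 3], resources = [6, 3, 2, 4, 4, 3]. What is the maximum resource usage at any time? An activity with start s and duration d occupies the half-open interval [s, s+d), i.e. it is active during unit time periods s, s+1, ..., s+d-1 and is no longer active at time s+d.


Each activity i is active on [start_i, start_i + duration_i).
Compute total resource usage per time slot:
  t=0: active resources = [2], total = 2
  t=1: active resources = [6, 2], total = 8
  t=2: active resources = [6, 2, 4, 3], total = 15
  t=3: active resources = [6, 2, 4, 3], total = 15
  t=4: active resources = [6, 2, 4, 3], total = 15
  t=5: active resources = [2], total = 2
  t=6: active resources = [], total = 0
  t=7: active resources = [3, 4], total = 7
  t=8: active resources = [3, 4], total = 7
  t=9: active resources = [3, 4], total = 7
  t=10: active resources = [3, 4], total = 7
  t=11: active resources = [3, 4], total = 7
  t=12: active resources = [3, 4], total = 7
Peak resource demand = 15

15


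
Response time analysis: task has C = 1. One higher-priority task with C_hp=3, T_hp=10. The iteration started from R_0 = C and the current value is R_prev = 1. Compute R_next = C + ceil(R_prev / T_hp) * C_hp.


R_next = C + ceil(R_prev / T_hp) * C_hp
ceil(1 / 10) = ceil(0.1) = 1
Interference = 1 * 3 = 3
R_next = 1 + 3 = 4

4


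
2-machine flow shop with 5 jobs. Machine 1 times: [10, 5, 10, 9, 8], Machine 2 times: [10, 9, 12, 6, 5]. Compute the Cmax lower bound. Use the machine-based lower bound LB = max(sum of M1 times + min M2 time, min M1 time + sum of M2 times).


LB1 = sum(M1 times) + min(M2 times) = 42 + 5 = 47
LB2 = min(M1 times) + sum(M2 times) = 5 + 42 = 47
Lower bound = max(LB1, LB2) = max(47, 47) = 47

47
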